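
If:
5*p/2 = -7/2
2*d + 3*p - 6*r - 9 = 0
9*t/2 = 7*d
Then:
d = 9*t/14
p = -7/5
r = 3*t/14 - 11/5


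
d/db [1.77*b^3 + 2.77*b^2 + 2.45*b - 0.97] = 5.31*b^2 + 5.54*b + 2.45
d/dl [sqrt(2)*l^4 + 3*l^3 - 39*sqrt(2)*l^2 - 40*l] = 4*sqrt(2)*l^3 + 9*l^2 - 78*sqrt(2)*l - 40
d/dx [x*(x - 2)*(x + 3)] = 3*x^2 + 2*x - 6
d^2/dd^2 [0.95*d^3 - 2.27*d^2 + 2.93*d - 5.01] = 5.7*d - 4.54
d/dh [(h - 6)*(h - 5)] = 2*h - 11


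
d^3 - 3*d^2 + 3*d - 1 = (d - 1)^3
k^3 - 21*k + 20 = (k - 4)*(k - 1)*(k + 5)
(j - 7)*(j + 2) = j^2 - 5*j - 14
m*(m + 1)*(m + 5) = m^3 + 6*m^2 + 5*m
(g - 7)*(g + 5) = g^2 - 2*g - 35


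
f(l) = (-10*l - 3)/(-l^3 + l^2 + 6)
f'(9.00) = -0.04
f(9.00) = 0.14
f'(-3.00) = 0.27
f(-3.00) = 0.64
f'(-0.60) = -1.36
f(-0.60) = 0.46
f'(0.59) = -1.60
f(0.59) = -1.45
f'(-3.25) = 0.24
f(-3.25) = 0.58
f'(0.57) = -1.59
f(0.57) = -1.42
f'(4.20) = -0.59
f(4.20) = 0.89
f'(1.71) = -9.54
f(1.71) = -5.12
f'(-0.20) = -1.67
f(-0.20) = -0.17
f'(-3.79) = 0.18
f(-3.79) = 0.47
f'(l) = (-10*l - 3)*(3*l^2 - 2*l)/(-l^3 + l^2 + 6)^2 - 10/(-l^3 + l^2 + 6) = (10*l^3 - 10*l^2 - l*(3*l - 2)*(10*l + 3) - 60)/(-l^3 + l^2 + 6)^2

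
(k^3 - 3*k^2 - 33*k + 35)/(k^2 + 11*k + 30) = (k^2 - 8*k + 7)/(k + 6)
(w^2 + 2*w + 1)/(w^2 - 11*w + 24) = (w^2 + 2*w + 1)/(w^2 - 11*w + 24)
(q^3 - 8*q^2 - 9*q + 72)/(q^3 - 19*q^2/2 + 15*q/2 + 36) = 2*(q + 3)/(2*q + 3)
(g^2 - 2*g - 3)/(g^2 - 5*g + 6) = (g + 1)/(g - 2)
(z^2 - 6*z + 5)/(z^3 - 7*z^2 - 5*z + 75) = (z - 1)/(z^2 - 2*z - 15)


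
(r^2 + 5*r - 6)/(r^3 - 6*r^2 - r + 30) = (r^2 + 5*r - 6)/(r^3 - 6*r^2 - r + 30)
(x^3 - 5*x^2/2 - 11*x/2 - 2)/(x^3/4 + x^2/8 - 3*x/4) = 4*(2*x^3 - 5*x^2 - 11*x - 4)/(x*(2*x^2 + x - 6))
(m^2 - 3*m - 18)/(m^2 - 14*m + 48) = (m + 3)/(m - 8)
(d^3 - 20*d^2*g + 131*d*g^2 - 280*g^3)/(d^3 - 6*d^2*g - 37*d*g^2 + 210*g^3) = (d - 8*g)/(d + 6*g)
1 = 1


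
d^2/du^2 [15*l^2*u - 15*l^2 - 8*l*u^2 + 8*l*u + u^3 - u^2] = -16*l + 6*u - 2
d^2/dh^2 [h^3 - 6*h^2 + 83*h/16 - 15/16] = 6*h - 12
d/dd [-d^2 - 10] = -2*d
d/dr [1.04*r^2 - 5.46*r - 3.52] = 2.08*r - 5.46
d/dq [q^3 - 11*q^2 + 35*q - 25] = 3*q^2 - 22*q + 35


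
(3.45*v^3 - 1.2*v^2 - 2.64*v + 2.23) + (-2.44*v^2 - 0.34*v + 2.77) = 3.45*v^3 - 3.64*v^2 - 2.98*v + 5.0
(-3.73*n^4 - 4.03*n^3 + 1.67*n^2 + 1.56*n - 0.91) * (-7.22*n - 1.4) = 26.9306*n^5 + 34.3186*n^4 - 6.4154*n^3 - 13.6012*n^2 + 4.3862*n + 1.274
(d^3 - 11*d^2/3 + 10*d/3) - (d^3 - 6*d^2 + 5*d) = 7*d^2/3 - 5*d/3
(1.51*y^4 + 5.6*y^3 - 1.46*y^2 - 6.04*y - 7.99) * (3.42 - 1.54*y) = -2.3254*y^5 - 3.4598*y^4 + 21.4004*y^3 + 4.3084*y^2 - 8.3522*y - 27.3258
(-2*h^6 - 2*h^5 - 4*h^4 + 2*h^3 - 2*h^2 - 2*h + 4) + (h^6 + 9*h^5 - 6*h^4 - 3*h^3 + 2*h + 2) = -h^6 + 7*h^5 - 10*h^4 - h^3 - 2*h^2 + 6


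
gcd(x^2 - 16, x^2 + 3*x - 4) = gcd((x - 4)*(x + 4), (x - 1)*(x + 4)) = x + 4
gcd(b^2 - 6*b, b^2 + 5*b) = b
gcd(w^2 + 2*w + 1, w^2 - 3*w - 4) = w + 1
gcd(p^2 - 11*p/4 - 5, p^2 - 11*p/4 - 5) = p^2 - 11*p/4 - 5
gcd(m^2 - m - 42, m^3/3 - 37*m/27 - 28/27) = 1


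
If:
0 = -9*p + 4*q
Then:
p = 4*q/9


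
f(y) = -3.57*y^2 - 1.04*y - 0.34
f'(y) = -7.14*y - 1.04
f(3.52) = -48.23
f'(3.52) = -26.17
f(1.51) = -10.05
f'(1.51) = -11.82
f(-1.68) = -8.67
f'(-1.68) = 10.96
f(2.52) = -25.63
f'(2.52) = -19.03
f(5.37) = -108.87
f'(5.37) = -39.38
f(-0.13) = -0.27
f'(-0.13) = -0.11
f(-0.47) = -0.64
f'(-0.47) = 2.32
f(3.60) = -50.35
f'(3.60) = -26.74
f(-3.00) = -29.35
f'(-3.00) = 20.38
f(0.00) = -0.34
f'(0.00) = -1.04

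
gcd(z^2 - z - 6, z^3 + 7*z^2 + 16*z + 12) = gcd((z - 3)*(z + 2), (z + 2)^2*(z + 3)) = z + 2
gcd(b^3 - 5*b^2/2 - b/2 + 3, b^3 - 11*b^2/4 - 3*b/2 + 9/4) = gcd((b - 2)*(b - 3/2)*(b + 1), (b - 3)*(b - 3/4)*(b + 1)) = b + 1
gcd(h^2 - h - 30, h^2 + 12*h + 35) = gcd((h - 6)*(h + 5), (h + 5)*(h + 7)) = h + 5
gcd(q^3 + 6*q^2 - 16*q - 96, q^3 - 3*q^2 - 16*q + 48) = q^2 - 16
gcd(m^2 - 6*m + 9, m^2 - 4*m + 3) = m - 3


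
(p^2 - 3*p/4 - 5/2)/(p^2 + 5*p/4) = (p - 2)/p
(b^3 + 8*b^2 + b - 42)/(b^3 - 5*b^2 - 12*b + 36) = (b + 7)/(b - 6)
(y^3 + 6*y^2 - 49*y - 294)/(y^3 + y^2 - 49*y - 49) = (y + 6)/(y + 1)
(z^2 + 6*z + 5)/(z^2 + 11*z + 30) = (z + 1)/(z + 6)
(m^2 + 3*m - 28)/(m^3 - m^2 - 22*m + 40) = (m + 7)/(m^2 + 3*m - 10)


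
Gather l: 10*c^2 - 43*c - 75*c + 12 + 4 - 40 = 10*c^2 - 118*c - 24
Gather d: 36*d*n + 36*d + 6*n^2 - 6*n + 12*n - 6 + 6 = d*(36*n + 36) + 6*n^2 + 6*n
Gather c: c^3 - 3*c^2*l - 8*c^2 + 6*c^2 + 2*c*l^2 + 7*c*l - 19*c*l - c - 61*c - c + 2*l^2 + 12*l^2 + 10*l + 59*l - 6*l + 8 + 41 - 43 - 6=c^3 + c^2*(-3*l - 2) + c*(2*l^2 - 12*l - 63) + 14*l^2 + 63*l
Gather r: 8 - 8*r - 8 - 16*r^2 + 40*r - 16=-16*r^2 + 32*r - 16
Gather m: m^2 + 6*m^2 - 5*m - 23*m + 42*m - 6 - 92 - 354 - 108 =7*m^2 + 14*m - 560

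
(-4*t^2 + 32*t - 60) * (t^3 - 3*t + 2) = -4*t^5 + 32*t^4 - 48*t^3 - 104*t^2 + 244*t - 120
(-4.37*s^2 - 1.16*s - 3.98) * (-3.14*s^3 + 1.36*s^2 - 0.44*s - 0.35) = 13.7218*s^5 - 2.3008*s^4 + 12.8424*s^3 - 3.3729*s^2 + 2.1572*s + 1.393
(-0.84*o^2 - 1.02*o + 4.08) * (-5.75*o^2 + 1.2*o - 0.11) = 4.83*o^4 + 4.857*o^3 - 24.5916*o^2 + 5.0082*o - 0.4488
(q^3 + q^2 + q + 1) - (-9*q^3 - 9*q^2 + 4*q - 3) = 10*q^3 + 10*q^2 - 3*q + 4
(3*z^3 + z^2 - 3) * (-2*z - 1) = -6*z^4 - 5*z^3 - z^2 + 6*z + 3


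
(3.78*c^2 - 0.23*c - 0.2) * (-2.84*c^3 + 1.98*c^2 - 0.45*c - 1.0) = -10.7352*c^5 + 8.1376*c^4 - 1.5884*c^3 - 4.0725*c^2 + 0.32*c + 0.2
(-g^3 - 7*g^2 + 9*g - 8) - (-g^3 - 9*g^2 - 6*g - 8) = 2*g^2 + 15*g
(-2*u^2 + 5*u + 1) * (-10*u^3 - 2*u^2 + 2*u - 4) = 20*u^5 - 46*u^4 - 24*u^3 + 16*u^2 - 18*u - 4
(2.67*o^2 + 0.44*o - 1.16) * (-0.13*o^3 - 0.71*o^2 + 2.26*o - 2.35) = -0.3471*o^5 - 1.9529*o^4 + 5.8726*o^3 - 4.4565*o^2 - 3.6556*o + 2.726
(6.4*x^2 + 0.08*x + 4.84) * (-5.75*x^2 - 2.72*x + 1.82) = -36.8*x^4 - 17.868*x^3 - 16.3996*x^2 - 13.0192*x + 8.8088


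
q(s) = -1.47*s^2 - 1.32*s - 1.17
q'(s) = -2.94*s - 1.32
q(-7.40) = -71.90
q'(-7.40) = 20.44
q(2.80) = -16.39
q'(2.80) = -9.55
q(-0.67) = -0.95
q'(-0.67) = 0.65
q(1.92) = -9.12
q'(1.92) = -6.96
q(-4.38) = -23.59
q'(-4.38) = 11.56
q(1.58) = -6.93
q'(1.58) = -5.97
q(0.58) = -2.43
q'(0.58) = -3.03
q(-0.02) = -1.14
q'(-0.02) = -1.26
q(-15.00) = -312.12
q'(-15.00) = 42.78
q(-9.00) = -108.36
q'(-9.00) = 25.14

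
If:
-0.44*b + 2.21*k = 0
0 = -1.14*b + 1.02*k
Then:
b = 0.00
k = 0.00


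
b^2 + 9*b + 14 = (b + 2)*(b + 7)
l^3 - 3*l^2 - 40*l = l*(l - 8)*(l + 5)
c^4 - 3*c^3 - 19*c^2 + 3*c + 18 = (c - 6)*(c - 1)*(c + 1)*(c + 3)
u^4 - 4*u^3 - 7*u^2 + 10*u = u*(u - 5)*(u - 1)*(u + 2)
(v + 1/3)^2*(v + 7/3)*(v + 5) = v^4 + 8*v^3 + 50*v^2/3 + 232*v/27 + 35/27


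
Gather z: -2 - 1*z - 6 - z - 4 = -2*z - 12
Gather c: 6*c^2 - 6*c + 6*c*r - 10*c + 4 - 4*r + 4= 6*c^2 + c*(6*r - 16) - 4*r + 8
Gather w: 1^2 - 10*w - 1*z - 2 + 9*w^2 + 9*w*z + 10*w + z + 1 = 9*w^2 + 9*w*z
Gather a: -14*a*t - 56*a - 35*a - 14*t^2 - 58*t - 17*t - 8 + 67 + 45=a*(-14*t - 91) - 14*t^2 - 75*t + 104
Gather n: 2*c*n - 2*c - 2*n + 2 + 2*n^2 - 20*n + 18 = -2*c + 2*n^2 + n*(2*c - 22) + 20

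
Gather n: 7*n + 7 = 7*n + 7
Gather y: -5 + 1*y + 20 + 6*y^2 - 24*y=6*y^2 - 23*y + 15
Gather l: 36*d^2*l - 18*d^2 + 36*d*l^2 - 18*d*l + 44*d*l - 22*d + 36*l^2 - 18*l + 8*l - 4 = -18*d^2 - 22*d + l^2*(36*d + 36) + l*(36*d^2 + 26*d - 10) - 4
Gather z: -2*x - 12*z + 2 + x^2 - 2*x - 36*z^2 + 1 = x^2 - 4*x - 36*z^2 - 12*z + 3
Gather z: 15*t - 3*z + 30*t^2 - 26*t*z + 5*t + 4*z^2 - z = 30*t^2 + 20*t + 4*z^2 + z*(-26*t - 4)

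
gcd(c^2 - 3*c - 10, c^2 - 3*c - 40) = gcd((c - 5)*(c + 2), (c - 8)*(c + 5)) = 1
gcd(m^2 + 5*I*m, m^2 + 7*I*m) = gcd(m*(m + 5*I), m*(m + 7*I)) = m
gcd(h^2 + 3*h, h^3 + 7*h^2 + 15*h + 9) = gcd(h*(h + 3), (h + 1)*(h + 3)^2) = h + 3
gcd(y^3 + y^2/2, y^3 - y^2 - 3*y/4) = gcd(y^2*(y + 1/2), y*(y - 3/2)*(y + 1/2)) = y^2 + y/2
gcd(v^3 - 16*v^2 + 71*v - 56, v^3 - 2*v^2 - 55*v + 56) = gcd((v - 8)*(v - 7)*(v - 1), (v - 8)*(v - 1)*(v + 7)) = v^2 - 9*v + 8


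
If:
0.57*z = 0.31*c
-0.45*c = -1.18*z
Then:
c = 0.00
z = 0.00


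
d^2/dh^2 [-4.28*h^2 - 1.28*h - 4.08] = -8.56000000000000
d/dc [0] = 0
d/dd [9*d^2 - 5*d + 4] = 18*d - 5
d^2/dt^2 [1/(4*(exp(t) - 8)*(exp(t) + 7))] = (4*exp(3*t) - 3*exp(2*t) + 225*exp(t) - 56)*exp(t)/(4*(exp(6*t) - 3*exp(5*t) - 165*exp(4*t) + 335*exp(3*t) + 9240*exp(2*t) - 9408*exp(t) - 175616))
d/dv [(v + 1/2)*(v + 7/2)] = 2*v + 4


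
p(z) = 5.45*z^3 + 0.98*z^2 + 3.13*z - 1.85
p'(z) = 16.35*z^2 + 1.96*z + 3.13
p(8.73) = 3726.26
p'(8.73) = 1266.32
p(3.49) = 252.68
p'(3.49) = 209.12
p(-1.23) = -14.36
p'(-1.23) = 25.46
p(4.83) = 650.23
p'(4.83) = 394.02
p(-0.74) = -5.84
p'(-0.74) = 10.63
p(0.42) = 0.04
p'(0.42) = 6.84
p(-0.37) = -3.15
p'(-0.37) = 4.64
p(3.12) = 182.98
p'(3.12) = 168.40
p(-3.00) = -149.57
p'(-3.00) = 144.40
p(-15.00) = -18222.05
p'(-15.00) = 3652.48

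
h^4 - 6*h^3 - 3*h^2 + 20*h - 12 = (h - 6)*(h - 1)^2*(h + 2)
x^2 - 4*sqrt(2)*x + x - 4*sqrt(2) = (x + 1)*(x - 4*sqrt(2))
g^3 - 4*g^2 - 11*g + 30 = (g - 5)*(g - 2)*(g + 3)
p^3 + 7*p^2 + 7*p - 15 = (p - 1)*(p + 3)*(p + 5)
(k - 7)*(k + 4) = k^2 - 3*k - 28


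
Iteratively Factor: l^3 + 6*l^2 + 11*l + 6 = (l + 3)*(l^2 + 3*l + 2) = (l + 1)*(l + 3)*(l + 2)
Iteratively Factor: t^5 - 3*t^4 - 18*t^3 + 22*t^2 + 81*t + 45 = (t + 1)*(t^4 - 4*t^3 - 14*t^2 + 36*t + 45) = (t + 1)*(t + 3)*(t^3 - 7*t^2 + 7*t + 15) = (t + 1)^2*(t + 3)*(t^2 - 8*t + 15) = (t - 5)*(t + 1)^2*(t + 3)*(t - 3)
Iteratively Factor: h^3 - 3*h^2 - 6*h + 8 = (h - 4)*(h^2 + h - 2) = (h - 4)*(h - 1)*(h + 2)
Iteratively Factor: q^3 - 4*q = (q + 2)*(q^2 - 2*q) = (q - 2)*(q + 2)*(q)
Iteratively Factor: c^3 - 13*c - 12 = (c - 4)*(c^2 + 4*c + 3) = (c - 4)*(c + 3)*(c + 1)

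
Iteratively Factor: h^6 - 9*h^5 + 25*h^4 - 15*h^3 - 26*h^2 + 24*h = (h + 1)*(h^5 - 10*h^4 + 35*h^3 - 50*h^2 + 24*h) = (h - 3)*(h + 1)*(h^4 - 7*h^3 + 14*h^2 - 8*h) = (h - 3)*(h - 1)*(h + 1)*(h^3 - 6*h^2 + 8*h) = (h - 4)*(h - 3)*(h - 1)*(h + 1)*(h^2 - 2*h) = (h - 4)*(h - 3)*(h - 2)*(h - 1)*(h + 1)*(h)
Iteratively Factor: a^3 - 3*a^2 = (a)*(a^2 - 3*a) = a*(a - 3)*(a)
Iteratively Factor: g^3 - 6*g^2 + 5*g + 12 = (g - 4)*(g^2 - 2*g - 3) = (g - 4)*(g + 1)*(g - 3)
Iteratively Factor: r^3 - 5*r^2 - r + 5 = (r - 5)*(r^2 - 1) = (r - 5)*(r + 1)*(r - 1)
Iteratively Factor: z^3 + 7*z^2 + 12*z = (z + 4)*(z^2 + 3*z) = (z + 3)*(z + 4)*(z)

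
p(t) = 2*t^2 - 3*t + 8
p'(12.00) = 45.00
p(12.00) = 260.00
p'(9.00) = 33.00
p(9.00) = 143.00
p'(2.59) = 7.36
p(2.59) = 13.65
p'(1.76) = 4.04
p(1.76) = 8.92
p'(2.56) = 7.24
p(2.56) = 13.43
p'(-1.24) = -7.96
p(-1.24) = 14.80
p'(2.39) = 6.56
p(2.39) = 12.25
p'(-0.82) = -6.28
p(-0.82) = 11.80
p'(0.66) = -0.36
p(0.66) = 6.89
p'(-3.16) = -15.64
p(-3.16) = 37.45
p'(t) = 4*t - 3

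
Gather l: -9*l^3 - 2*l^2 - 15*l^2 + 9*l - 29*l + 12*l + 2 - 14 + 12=-9*l^3 - 17*l^2 - 8*l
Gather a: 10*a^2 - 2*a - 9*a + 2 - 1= 10*a^2 - 11*a + 1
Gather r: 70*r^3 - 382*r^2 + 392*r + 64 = 70*r^3 - 382*r^2 + 392*r + 64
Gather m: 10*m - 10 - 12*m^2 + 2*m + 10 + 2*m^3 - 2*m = 2*m^3 - 12*m^2 + 10*m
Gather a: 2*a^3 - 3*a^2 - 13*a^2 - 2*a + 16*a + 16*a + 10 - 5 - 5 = 2*a^3 - 16*a^2 + 30*a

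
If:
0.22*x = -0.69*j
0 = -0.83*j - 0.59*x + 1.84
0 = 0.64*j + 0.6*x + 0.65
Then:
No Solution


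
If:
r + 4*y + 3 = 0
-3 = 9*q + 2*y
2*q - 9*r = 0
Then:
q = -27/160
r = -3/80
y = -237/320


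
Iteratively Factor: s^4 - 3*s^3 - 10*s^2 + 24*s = (s)*(s^3 - 3*s^2 - 10*s + 24) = s*(s - 2)*(s^2 - s - 12) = s*(s - 2)*(s + 3)*(s - 4)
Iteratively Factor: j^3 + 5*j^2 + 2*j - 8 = (j + 4)*(j^2 + j - 2) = (j + 2)*(j + 4)*(j - 1)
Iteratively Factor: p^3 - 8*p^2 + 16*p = (p)*(p^2 - 8*p + 16) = p*(p - 4)*(p - 4)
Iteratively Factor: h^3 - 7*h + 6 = (h + 3)*(h^2 - 3*h + 2) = (h - 2)*(h + 3)*(h - 1)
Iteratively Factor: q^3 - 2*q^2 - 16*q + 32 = (q + 4)*(q^2 - 6*q + 8) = (q - 2)*(q + 4)*(q - 4)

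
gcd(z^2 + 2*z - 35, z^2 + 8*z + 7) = z + 7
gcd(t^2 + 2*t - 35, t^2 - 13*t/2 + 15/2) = t - 5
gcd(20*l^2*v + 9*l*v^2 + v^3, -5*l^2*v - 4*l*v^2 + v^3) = v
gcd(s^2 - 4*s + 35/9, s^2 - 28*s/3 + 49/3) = s - 7/3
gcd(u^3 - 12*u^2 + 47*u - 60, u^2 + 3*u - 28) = u - 4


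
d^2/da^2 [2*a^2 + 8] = 4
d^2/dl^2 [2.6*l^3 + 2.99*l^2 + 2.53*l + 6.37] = 15.6*l + 5.98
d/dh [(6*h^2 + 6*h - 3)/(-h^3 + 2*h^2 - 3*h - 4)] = 3*(2*h^4 + 4*h^3 - 13*h^2 - 12*h - 11)/(h^6 - 4*h^5 + 10*h^4 - 4*h^3 - 7*h^2 + 24*h + 16)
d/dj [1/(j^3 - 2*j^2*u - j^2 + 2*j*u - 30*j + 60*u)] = (-3*j^2 + 4*j*u + 2*j - 2*u + 30)/(j^3 - 2*j^2*u - j^2 + 2*j*u - 30*j + 60*u)^2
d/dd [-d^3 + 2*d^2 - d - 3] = -3*d^2 + 4*d - 1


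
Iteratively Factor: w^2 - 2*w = (w)*(w - 2)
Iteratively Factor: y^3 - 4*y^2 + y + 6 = (y + 1)*(y^2 - 5*y + 6) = (y - 3)*(y + 1)*(y - 2)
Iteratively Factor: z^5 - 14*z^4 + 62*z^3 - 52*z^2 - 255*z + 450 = (z - 3)*(z^4 - 11*z^3 + 29*z^2 + 35*z - 150) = (z - 5)*(z - 3)*(z^3 - 6*z^2 - z + 30) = (z - 5)^2*(z - 3)*(z^2 - z - 6) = (z - 5)^2*(z - 3)^2*(z + 2)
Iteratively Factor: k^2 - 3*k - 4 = (k - 4)*(k + 1)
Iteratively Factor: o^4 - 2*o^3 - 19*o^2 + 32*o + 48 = (o - 3)*(o^3 + o^2 - 16*o - 16) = (o - 3)*(o + 1)*(o^2 - 16) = (o - 3)*(o + 1)*(o + 4)*(o - 4)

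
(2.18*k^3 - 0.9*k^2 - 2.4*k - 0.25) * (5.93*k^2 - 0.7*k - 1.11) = 12.9274*k^5 - 6.863*k^4 - 16.0218*k^3 + 1.1965*k^2 + 2.839*k + 0.2775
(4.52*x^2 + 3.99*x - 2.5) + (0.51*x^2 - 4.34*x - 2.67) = 5.03*x^2 - 0.35*x - 5.17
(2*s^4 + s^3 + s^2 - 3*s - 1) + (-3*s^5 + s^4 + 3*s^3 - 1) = -3*s^5 + 3*s^4 + 4*s^3 + s^2 - 3*s - 2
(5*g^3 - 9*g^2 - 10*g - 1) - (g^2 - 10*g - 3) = 5*g^3 - 10*g^2 + 2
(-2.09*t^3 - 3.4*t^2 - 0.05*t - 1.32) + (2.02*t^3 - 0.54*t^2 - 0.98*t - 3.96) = -0.0699999999999998*t^3 - 3.94*t^2 - 1.03*t - 5.28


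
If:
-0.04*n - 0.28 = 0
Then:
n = -7.00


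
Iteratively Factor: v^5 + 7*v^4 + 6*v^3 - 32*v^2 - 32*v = (v + 4)*(v^4 + 3*v^3 - 6*v^2 - 8*v) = (v + 1)*(v + 4)*(v^3 + 2*v^2 - 8*v) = (v - 2)*(v + 1)*(v + 4)*(v^2 + 4*v) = (v - 2)*(v + 1)*(v + 4)^2*(v)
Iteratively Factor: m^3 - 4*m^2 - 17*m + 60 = (m - 3)*(m^2 - m - 20) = (m - 3)*(m + 4)*(m - 5)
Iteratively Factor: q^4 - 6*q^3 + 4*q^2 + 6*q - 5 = (q - 1)*(q^3 - 5*q^2 - q + 5) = (q - 5)*(q - 1)*(q^2 - 1) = (q - 5)*(q - 1)*(q + 1)*(q - 1)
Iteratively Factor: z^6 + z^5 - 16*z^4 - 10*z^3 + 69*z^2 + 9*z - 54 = (z - 3)*(z^5 + 4*z^4 - 4*z^3 - 22*z^2 + 3*z + 18) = (z - 3)*(z + 3)*(z^4 + z^3 - 7*z^2 - z + 6) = (z - 3)*(z - 1)*(z + 3)*(z^3 + 2*z^2 - 5*z - 6) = (z - 3)*(z - 1)*(z + 1)*(z + 3)*(z^2 + z - 6) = (z - 3)*(z - 1)*(z + 1)*(z + 3)^2*(z - 2)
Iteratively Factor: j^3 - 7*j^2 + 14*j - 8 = (j - 4)*(j^2 - 3*j + 2) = (j - 4)*(j - 1)*(j - 2)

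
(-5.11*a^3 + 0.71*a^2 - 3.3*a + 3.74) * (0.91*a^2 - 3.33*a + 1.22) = -4.6501*a^5 + 17.6624*a^4 - 11.6015*a^3 + 15.2586*a^2 - 16.4802*a + 4.5628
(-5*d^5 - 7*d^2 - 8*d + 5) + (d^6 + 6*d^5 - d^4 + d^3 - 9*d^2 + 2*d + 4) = d^6 + d^5 - d^4 + d^3 - 16*d^2 - 6*d + 9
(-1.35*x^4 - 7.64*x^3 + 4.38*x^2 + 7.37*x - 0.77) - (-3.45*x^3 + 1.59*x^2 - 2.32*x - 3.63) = -1.35*x^4 - 4.19*x^3 + 2.79*x^2 + 9.69*x + 2.86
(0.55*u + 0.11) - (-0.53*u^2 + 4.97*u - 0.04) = 0.53*u^2 - 4.42*u + 0.15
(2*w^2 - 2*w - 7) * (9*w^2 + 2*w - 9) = 18*w^4 - 14*w^3 - 85*w^2 + 4*w + 63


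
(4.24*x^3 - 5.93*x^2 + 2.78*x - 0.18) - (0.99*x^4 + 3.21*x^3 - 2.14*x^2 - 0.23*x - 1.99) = -0.99*x^4 + 1.03*x^3 - 3.79*x^2 + 3.01*x + 1.81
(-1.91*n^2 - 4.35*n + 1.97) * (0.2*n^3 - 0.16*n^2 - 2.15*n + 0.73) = -0.382*n^5 - 0.5644*n^4 + 5.1965*n^3 + 7.643*n^2 - 7.411*n + 1.4381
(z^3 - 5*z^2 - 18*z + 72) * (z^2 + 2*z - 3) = z^5 - 3*z^4 - 31*z^3 + 51*z^2 + 198*z - 216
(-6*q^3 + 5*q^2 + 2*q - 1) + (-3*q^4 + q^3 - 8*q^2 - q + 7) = -3*q^4 - 5*q^3 - 3*q^2 + q + 6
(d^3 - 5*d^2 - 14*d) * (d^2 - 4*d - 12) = d^5 - 9*d^4 - 6*d^3 + 116*d^2 + 168*d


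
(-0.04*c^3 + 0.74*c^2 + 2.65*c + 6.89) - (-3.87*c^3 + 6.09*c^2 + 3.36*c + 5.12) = 3.83*c^3 - 5.35*c^2 - 0.71*c + 1.77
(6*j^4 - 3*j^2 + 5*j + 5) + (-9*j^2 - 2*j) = 6*j^4 - 12*j^2 + 3*j + 5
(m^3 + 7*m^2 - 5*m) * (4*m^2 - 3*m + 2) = 4*m^5 + 25*m^4 - 39*m^3 + 29*m^2 - 10*m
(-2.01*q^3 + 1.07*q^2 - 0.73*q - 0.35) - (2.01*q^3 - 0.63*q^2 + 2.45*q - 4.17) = -4.02*q^3 + 1.7*q^2 - 3.18*q + 3.82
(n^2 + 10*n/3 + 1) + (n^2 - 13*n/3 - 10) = 2*n^2 - n - 9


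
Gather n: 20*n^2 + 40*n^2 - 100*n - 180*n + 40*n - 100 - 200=60*n^2 - 240*n - 300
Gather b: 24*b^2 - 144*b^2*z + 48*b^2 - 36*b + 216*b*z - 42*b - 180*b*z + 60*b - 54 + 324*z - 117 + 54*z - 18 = b^2*(72 - 144*z) + b*(36*z - 18) + 378*z - 189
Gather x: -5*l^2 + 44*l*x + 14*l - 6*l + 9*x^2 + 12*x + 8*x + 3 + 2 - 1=-5*l^2 + 8*l + 9*x^2 + x*(44*l + 20) + 4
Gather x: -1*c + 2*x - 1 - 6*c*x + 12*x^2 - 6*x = -c + 12*x^2 + x*(-6*c - 4) - 1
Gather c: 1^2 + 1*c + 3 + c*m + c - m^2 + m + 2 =c*(m + 2) - m^2 + m + 6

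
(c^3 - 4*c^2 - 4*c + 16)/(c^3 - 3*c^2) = (c^3 - 4*c^2 - 4*c + 16)/(c^2*(c - 3))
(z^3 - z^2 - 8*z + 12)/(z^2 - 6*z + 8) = (z^2 + z - 6)/(z - 4)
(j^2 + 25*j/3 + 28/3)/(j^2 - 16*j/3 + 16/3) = (3*j^2 + 25*j + 28)/(3*j^2 - 16*j + 16)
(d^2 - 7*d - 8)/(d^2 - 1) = (d - 8)/(d - 1)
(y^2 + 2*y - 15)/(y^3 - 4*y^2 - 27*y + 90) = 1/(y - 6)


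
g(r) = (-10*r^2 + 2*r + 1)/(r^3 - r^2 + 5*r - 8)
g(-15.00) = 0.62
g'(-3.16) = 0.02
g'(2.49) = 2.08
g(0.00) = -0.12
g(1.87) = -6.88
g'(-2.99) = -0.02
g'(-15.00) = 0.04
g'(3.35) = 0.86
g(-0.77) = 0.50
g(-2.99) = 1.61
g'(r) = (2 - 20*r)/(r^3 - r^2 + 5*r - 8) + (-10*r^2 + 2*r + 1)*(-3*r^2 + 2*r - 5)/(r^3 - r^2 + 5*r - 8)^2 = (10*r^4 - 4*r^3 - 51*r^2 + 162*r - 21)/(r^6 - 2*r^5 + 11*r^4 - 26*r^3 + 41*r^2 - 80*r + 64)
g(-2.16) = 1.49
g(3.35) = -2.98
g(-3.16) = 1.61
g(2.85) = -3.50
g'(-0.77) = -1.03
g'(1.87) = 10.35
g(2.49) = -4.09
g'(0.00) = -0.33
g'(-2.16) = -0.31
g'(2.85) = 1.31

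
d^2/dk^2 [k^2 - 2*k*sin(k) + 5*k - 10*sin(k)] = 2*k*sin(k) + 10*sin(k) - 4*cos(k) + 2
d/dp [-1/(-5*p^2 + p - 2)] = (1 - 10*p)/(5*p^2 - p + 2)^2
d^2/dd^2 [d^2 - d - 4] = 2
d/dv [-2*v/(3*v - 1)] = 2/(3*v - 1)^2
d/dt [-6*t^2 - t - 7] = -12*t - 1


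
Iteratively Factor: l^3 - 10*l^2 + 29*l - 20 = (l - 5)*(l^2 - 5*l + 4) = (l - 5)*(l - 1)*(l - 4)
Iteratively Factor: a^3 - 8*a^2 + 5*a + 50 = (a - 5)*(a^2 - 3*a - 10) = (a - 5)^2*(a + 2)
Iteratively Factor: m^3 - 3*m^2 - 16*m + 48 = (m - 3)*(m^2 - 16) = (m - 4)*(m - 3)*(m + 4)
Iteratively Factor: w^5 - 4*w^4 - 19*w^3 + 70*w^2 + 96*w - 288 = (w + 3)*(w^4 - 7*w^3 + 2*w^2 + 64*w - 96) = (w - 2)*(w + 3)*(w^3 - 5*w^2 - 8*w + 48) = (w - 4)*(w - 2)*(w + 3)*(w^2 - w - 12) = (w - 4)*(w - 2)*(w + 3)^2*(w - 4)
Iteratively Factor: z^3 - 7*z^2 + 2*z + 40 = (z + 2)*(z^2 - 9*z + 20) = (z - 4)*(z + 2)*(z - 5)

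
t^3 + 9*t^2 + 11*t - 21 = (t - 1)*(t + 3)*(t + 7)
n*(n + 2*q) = n^2 + 2*n*q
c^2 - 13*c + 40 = (c - 8)*(c - 5)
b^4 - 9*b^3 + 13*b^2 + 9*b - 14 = (b - 7)*(b - 2)*(b - 1)*(b + 1)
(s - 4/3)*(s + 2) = s^2 + 2*s/3 - 8/3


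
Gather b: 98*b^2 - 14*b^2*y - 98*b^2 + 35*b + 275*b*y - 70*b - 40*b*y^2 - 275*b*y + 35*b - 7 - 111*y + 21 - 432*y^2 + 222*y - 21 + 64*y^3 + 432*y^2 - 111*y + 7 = -14*b^2*y - 40*b*y^2 + 64*y^3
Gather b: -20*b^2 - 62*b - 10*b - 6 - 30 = -20*b^2 - 72*b - 36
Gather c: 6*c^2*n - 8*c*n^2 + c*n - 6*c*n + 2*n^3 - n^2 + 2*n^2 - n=6*c^2*n + c*(-8*n^2 - 5*n) + 2*n^3 + n^2 - n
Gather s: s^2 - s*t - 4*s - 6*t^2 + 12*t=s^2 + s*(-t - 4) - 6*t^2 + 12*t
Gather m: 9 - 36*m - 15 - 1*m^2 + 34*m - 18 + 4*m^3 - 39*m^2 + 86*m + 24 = 4*m^3 - 40*m^2 + 84*m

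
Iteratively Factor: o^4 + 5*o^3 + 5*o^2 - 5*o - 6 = (o + 3)*(o^3 + 2*o^2 - o - 2) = (o + 1)*(o + 3)*(o^2 + o - 2) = (o + 1)*(o + 2)*(o + 3)*(o - 1)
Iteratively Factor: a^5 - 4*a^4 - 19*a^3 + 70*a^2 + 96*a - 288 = (a - 4)*(a^4 - 19*a^2 - 6*a + 72) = (a - 4)*(a + 3)*(a^3 - 3*a^2 - 10*a + 24) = (a - 4)*(a + 3)^2*(a^2 - 6*a + 8) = (a - 4)*(a - 2)*(a + 3)^2*(a - 4)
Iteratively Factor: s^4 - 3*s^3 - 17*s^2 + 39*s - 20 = (s - 1)*(s^3 - 2*s^2 - 19*s + 20) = (s - 1)^2*(s^2 - s - 20) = (s - 5)*(s - 1)^2*(s + 4)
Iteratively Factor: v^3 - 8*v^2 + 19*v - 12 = (v - 3)*(v^2 - 5*v + 4) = (v - 3)*(v - 1)*(v - 4)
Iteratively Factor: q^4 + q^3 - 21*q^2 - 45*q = (q + 3)*(q^3 - 2*q^2 - 15*q) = (q + 3)^2*(q^2 - 5*q) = q*(q + 3)^2*(q - 5)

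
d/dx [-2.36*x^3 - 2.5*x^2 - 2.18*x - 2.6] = -7.08*x^2 - 5.0*x - 2.18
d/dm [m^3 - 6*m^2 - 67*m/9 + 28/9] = 3*m^2 - 12*m - 67/9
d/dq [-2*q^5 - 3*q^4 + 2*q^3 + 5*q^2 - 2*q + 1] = -10*q^4 - 12*q^3 + 6*q^2 + 10*q - 2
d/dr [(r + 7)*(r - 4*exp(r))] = r - (r + 7)*(4*exp(r) - 1) - 4*exp(r)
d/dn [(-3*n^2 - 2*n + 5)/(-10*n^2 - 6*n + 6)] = (-n^2 + 32*n + 9)/(2*(25*n^4 + 30*n^3 - 21*n^2 - 18*n + 9))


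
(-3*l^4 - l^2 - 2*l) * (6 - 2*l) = 6*l^5 - 18*l^4 + 2*l^3 - 2*l^2 - 12*l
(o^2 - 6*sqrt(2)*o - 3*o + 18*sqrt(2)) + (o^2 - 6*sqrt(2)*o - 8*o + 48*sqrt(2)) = 2*o^2 - 12*sqrt(2)*o - 11*o + 66*sqrt(2)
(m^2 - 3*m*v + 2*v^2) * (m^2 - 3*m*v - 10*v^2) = m^4 - 6*m^3*v + m^2*v^2 + 24*m*v^3 - 20*v^4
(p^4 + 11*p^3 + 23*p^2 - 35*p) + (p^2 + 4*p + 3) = p^4 + 11*p^3 + 24*p^2 - 31*p + 3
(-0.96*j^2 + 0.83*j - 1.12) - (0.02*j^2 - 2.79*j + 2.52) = -0.98*j^2 + 3.62*j - 3.64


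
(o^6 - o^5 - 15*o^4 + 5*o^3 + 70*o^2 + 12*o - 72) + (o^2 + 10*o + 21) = o^6 - o^5 - 15*o^4 + 5*o^3 + 71*o^2 + 22*o - 51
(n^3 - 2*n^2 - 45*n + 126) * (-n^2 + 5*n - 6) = -n^5 + 7*n^4 + 29*n^3 - 339*n^2 + 900*n - 756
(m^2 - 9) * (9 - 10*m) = -10*m^3 + 9*m^2 + 90*m - 81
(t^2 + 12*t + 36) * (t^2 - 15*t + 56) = t^4 - 3*t^3 - 88*t^2 + 132*t + 2016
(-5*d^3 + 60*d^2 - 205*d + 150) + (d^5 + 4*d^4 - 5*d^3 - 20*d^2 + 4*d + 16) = d^5 + 4*d^4 - 10*d^3 + 40*d^2 - 201*d + 166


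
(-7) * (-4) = 28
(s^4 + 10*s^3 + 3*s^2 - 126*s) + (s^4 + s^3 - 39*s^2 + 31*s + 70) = 2*s^4 + 11*s^3 - 36*s^2 - 95*s + 70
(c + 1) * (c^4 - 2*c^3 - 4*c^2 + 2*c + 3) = c^5 - c^4 - 6*c^3 - 2*c^2 + 5*c + 3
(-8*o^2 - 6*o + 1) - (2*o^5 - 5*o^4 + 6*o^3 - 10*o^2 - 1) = -2*o^5 + 5*o^4 - 6*o^3 + 2*o^2 - 6*o + 2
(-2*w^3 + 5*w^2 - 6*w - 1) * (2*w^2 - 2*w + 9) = -4*w^5 + 14*w^4 - 40*w^3 + 55*w^2 - 52*w - 9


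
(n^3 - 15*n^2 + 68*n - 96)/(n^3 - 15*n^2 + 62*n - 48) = (n^2 - 7*n + 12)/(n^2 - 7*n + 6)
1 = 1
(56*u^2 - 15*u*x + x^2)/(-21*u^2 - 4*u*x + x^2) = (-8*u + x)/(3*u + x)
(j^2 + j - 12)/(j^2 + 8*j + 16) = (j - 3)/(j + 4)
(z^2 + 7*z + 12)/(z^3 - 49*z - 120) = (z + 4)/(z^2 - 3*z - 40)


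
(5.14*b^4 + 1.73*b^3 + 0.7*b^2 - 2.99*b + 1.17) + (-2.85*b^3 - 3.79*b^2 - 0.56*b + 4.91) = 5.14*b^4 - 1.12*b^3 - 3.09*b^2 - 3.55*b + 6.08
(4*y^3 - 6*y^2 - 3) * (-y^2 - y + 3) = -4*y^5 + 2*y^4 + 18*y^3 - 15*y^2 + 3*y - 9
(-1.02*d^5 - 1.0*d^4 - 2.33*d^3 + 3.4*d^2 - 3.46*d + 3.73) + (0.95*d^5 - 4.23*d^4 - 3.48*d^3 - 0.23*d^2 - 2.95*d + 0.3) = -0.0700000000000001*d^5 - 5.23*d^4 - 5.81*d^3 + 3.17*d^2 - 6.41*d + 4.03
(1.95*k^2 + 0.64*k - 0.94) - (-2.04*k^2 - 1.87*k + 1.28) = 3.99*k^2 + 2.51*k - 2.22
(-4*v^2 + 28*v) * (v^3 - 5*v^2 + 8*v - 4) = -4*v^5 + 48*v^4 - 172*v^3 + 240*v^2 - 112*v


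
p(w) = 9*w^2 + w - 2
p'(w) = 18*w + 1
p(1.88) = 31.69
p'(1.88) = 34.84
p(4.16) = 157.91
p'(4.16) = 75.88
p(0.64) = 2.33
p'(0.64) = 12.52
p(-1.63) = 20.28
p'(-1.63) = -28.34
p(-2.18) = 38.59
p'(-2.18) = -38.24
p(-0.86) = 3.80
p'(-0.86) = -14.48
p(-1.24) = 10.60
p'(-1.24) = -21.32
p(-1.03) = 6.52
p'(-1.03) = -17.54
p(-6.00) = 316.00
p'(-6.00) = -107.00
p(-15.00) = 2008.00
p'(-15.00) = -269.00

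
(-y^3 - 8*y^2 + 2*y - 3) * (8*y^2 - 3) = -8*y^5 - 64*y^4 + 19*y^3 - 6*y + 9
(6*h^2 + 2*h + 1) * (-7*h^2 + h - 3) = -42*h^4 - 8*h^3 - 23*h^2 - 5*h - 3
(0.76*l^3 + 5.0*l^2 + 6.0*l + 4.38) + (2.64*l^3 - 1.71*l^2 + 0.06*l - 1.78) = 3.4*l^3 + 3.29*l^2 + 6.06*l + 2.6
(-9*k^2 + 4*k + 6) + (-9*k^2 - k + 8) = -18*k^2 + 3*k + 14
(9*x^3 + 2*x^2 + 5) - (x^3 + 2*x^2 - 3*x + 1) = 8*x^3 + 3*x + 4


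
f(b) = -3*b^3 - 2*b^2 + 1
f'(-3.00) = -69.00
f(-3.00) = 64.00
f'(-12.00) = -1248.00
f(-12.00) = 4897.00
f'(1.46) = -25.02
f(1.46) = -12.60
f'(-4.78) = -186.52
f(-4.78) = 282.95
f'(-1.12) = -6.81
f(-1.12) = 2.71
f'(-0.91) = -3.81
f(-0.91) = 1.60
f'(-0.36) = 0.27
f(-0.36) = 0.88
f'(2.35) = -59.10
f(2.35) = -48.98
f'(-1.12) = -6.81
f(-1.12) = 2.71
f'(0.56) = -5.06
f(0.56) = -0.15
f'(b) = -9*b^2 - 4*b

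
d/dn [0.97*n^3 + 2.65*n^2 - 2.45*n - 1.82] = 2.91*n^2 + 5.3*n - 2.45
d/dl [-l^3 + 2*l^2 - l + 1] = -3*l^2 + 4*l - 1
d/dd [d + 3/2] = 1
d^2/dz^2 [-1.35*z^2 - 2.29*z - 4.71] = -2.70000000000000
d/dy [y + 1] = 1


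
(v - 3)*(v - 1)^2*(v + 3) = v^4 - 2*v^3 - 8*v^2 + 18*v - 9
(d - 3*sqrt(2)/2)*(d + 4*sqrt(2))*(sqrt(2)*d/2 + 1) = sqrt(2)*d^3/2 + 7*d^2/2 - 7*sqrt(2)*d/2 - 12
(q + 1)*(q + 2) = q^2 + 3*q + 2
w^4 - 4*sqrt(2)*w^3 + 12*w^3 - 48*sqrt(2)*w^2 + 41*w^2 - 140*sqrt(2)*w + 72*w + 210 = (w + 5)*(w + 7)*(w - 3*sqrt(2))*(w - sqrt(2))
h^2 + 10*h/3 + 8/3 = (h + 4/3)*(h + 2)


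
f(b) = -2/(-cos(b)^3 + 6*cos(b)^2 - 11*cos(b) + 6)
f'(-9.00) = -0.04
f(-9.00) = -0.09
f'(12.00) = -21.32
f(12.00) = -5.14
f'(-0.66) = -13.19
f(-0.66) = -3.56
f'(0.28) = 181.77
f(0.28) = -24.24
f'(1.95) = 0.25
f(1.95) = -0.18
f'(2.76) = 0.04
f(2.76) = -0.09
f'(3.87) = -0.09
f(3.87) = -0.11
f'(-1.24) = -1.53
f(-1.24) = -0.66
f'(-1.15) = -2.02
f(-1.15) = -0.82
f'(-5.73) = 22.94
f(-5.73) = -5.43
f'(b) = -2*(-3*sin(b)*cos(b)^2 + 12*sin(b)*cos(b) - 11*sin(b))/(-cos(b)^3 + 6*cos(b)^2 - 11*cos(b) + 6)^2 = 2*(3*cos(b)^2 - 12*cos(b) + 11)*sin(b)/(cos(b)^3 - 6*cos(b)^2 + 11*cos(b) - 6)^2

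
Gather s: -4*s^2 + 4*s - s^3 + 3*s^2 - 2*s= -s^3 - s^2 + 2*s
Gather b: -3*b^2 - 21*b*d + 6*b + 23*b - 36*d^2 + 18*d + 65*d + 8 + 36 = -3*b^2 + b*(29 - 21*d) - 36*d^2 + 83*d + 44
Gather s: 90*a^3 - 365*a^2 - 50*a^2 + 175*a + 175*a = 90*a^3 - 415*a^2 + 350*a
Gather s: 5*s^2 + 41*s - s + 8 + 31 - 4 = 5*s^2 + 40*s + 35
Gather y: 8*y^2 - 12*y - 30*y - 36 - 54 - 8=8*y^2 - 42*y - 98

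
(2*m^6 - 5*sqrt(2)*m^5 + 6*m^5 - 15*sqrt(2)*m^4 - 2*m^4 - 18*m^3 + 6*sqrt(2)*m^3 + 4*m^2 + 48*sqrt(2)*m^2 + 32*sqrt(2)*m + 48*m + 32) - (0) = 2*m^6 - 5*sqrt(2)*m^5 + 6*m^5 - 15*sqrt(2)*m^4 - 2*m^4 - 18*m^3 + 6*sqrt(2)*m^3 + 4*m^2 + 48*sqrt(2)*m^2 + 32*sqrt(2)*m + 48*m + 32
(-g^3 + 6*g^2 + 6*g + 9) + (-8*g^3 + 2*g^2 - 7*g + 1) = -9*g^3 + 8*g^2 - g + 10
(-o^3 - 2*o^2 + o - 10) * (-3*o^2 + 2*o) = 3*o^5 + 4*o^4 - 7*o^3 + 32*o^2 - 20*o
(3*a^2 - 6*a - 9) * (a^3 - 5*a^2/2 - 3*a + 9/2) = 3*a^5 - 27*a^4/2 - 3*a^3 + 54*a^2 - 81/2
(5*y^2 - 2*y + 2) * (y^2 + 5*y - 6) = 5*y^4 + 23*y^3 - 38*y^2 + 22*y - 12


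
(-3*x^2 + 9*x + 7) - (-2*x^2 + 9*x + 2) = 5 - x^2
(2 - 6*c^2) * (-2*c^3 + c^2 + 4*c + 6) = 12*c^5 - 6*c^4 - 28*c^3 - 34*c^2 + 8*c + 12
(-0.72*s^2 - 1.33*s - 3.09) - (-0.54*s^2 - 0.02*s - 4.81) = -0.18*s^2 - 1.31*s + 1.72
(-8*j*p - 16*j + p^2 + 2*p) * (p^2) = -8*j*p^3 - 16*j*p^2 + p^4 + 2*p^3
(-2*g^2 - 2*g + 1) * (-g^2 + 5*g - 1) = 2*g^4 - 8*g^3 - 9*g^2 + 7*g - 1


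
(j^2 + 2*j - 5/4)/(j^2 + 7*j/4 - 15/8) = 2*(2*j - 1)/(4*j - 3)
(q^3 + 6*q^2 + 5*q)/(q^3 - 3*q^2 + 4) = q*(q + 5)/(q^2 - 4*q + 4)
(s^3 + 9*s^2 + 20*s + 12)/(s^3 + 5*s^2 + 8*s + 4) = (s + 6)/(s + 2)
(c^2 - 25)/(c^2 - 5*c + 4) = (c^2 - 25)/(c^2 - 5*c + 4)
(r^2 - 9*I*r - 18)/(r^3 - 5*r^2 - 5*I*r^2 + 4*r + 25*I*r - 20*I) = (r^2 - 9*I*r - 18)/(r^3 - 5*r^2*(1 + I) + r*(4 + 25*I) - 20*I)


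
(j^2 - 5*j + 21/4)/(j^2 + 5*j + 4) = (j^2 - 5*j + 21/4)/(j^2 + 5*j + 4)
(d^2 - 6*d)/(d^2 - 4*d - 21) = d*(6 - d)/(-d^2 + 4*d + 21)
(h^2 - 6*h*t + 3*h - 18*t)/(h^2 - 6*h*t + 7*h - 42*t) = (h + 3)/(h + 7)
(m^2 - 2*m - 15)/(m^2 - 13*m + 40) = (m + 3)/(m - 8)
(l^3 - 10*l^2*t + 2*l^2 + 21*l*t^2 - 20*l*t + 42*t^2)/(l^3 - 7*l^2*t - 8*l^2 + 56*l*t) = (l^2 - 3*l*t + 2*l - 6*t)/(l*(l - 8))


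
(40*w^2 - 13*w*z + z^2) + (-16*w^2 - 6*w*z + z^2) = 24*w^2 - 19*w*z + 2*z^2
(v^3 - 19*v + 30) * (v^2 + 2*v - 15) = v^5 + 2*v^4 - 34*v^3 - 8*v^2 + 345*v - 450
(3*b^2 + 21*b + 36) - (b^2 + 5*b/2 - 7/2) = 2*b^2 + 37*b/2 + 79/2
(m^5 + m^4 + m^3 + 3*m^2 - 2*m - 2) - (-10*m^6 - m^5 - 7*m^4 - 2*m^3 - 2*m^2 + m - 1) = 10*m^6 + 2*m^5 + 8*m^4 + 3*m^3 + 5*m^2 - 3*m - 1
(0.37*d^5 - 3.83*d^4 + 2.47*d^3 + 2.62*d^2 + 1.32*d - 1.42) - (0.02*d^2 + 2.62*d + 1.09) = 0.37*d^5 - 3.83*d^4 + 2.47*d^3 + 2.6*d^2 - 1.3*d - 2.51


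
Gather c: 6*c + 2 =6*c + 2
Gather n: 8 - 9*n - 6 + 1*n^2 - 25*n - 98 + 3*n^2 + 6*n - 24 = 4*n^2 - 28*n - 120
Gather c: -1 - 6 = -7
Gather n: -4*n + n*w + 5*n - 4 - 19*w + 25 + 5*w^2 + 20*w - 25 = n*(w + 1) + 5*w^2 + w - 4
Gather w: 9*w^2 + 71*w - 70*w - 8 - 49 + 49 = 9*w^2 + w - 8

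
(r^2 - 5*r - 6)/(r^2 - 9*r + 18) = (r + 1)/(r - 3)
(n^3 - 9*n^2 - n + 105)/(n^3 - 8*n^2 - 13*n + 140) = (n + 3)/(n + 4)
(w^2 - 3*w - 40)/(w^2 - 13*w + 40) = (w + 5)/(w - 5)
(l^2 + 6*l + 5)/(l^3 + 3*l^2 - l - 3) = (l + 5)/(l^2 + 2*l - 3)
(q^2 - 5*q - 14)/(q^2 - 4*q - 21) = (q + 2)/(q + 3)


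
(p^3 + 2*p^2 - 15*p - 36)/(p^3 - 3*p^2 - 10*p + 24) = (p + 3)/(p - 2)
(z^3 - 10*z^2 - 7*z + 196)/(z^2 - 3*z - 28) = z - 7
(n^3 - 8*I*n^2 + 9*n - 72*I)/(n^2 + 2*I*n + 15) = (n^2 - 5*I*n + 24)/(n + 5*I)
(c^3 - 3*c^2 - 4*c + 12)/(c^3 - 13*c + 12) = (c^2 - 4)/(c^2 + 3*c - 4)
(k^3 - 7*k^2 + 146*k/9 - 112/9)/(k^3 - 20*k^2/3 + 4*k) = (9*k^3 - 63*k^2 + 146*k - 112)/(3*k*(3*k^2 - 20*k + 12))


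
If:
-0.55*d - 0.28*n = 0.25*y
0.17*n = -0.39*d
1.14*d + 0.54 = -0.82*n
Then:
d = 0.73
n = -1.67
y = 0.27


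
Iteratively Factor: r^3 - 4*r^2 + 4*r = (r - 2)*(r^2 - 2*r) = (r - 2)^2*(r)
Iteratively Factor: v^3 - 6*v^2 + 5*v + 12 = (v - 4)*(v^2 - 2*v - 3) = (v - 4)*(v + 1)*(v - 3)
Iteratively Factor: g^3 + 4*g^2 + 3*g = (g)*(g^2 + 4*g + 3) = g*(g + 1)*(g + 3)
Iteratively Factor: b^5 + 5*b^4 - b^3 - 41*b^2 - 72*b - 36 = (b - 3)*(b^4 + 8*b^3 + 23*b^2 + 28*b + 12) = (b - 3)*(b + 1)*(b^3 + 7*b^2 + 16*b + 12) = (b - 3)*(b + 1)*(b + 2)*(b^2 + 5*b + 6) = (b - 3)*(b + 1)*(b + 2)^2*(b + 3)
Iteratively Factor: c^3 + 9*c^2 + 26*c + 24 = (c + 2)*(c^2 + 7*c + 12) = (c + 2)*(c + 3)*(c + 4)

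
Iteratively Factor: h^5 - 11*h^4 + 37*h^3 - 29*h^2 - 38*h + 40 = (h - 1)*(h^4 - 10*h^3 + 27*h^2 - 2*h - 40) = (h - 5)*(h - 1)*(h^3 - 5*h^2 + 2*h + 8) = (h - 5)*(h - 2)*(h - 1)*(h^2 - 3*h - 4) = (h - 5)*(h - 2)*(h - 1)*(h + 1)*(h - 4)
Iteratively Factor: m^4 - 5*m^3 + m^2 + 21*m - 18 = (m - 3)*(m^3 - 2*m^2 - 5*m + 6) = (m - 3)*(m - 1)*(m^2 - m - 6) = (m - 3)^2*(m - 1)*(m + 2)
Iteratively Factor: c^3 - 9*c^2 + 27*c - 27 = (c - 3)*(c^2 - 6*c + 9) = (c - 3)^2*(c - 3)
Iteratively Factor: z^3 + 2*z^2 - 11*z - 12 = (z + 1)*(z^2 + z - 12) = (z + 1)*(z + 4)*(z - 3)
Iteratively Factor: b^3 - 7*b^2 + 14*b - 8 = (b - 4)*(b^2 - 3*b + 2) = (b - 4)*(b - 2)*(b - 1)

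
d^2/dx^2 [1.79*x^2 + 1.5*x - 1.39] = 3.58000000000000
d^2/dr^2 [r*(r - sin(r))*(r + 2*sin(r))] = -r^2*sin(r) + 4*r*cos(r) - 4*r*cos(2*r) + 6*r + 2*sin(r) - 4*sin(2*r)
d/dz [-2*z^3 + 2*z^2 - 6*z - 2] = -6*z^2 + 4*z - 6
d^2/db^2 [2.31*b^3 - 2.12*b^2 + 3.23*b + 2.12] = 13.86*b - 4.24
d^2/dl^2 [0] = 0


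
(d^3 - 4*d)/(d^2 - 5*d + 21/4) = 4*d*(d^2 - 4)/(4*d^2 - 20*d + 21)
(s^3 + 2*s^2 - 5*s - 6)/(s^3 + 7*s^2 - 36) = (s + 1)/(s + 6)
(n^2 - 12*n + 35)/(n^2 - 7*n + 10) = (n - 7)/(n - 2)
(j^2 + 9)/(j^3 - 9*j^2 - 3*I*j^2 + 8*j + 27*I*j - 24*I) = (j + 3*I)/(j^2 - 9*j + 8)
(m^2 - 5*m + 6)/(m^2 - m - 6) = (m - 2)/(m + 2)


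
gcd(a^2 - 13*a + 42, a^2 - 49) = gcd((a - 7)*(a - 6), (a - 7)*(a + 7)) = a - 7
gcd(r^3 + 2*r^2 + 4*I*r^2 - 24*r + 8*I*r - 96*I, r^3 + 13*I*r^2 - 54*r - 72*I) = r + 4*I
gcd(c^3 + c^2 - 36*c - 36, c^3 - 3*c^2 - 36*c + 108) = c^2 - 36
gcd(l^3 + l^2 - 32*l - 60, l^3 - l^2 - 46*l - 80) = l^2 + 7*l + 10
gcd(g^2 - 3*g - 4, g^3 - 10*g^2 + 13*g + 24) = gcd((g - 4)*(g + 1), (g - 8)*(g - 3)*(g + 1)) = g + 1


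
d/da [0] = 0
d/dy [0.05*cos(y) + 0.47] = -0.05*sin(y)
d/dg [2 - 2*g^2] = -4*g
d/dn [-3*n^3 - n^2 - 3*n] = -9*n^2 - 2*n - 3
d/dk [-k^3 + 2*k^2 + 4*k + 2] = -3*k^2 + 4*k + 4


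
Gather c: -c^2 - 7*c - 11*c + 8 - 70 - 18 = -c^2 - 18*c - 80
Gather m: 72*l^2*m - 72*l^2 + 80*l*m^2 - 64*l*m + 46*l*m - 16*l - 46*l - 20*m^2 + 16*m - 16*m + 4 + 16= -72*l^2 - 62*l + m^2*(80*l - 20) + m*(72*l^2 - 18*l) + 20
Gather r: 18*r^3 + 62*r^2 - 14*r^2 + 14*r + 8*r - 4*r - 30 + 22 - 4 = 18*r^3 + 48*r^2 + 18*r - 12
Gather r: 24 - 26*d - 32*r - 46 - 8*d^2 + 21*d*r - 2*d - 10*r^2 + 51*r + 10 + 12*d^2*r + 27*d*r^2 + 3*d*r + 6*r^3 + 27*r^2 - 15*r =-8*d^2 - 28*d + 6*r^3 + r^2*(27*d + 17) + r*(12*d^2 + 24*d + 4) - 12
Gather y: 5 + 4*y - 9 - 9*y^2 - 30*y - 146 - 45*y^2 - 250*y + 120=-54*y^2 - 276*y - 30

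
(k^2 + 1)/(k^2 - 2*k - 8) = (k^2 + 1)/(k^2 - 2*k - 8)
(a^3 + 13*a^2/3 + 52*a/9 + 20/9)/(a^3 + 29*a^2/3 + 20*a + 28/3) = (a + 5/3)/(a + 7)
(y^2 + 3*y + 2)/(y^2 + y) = (y + 2)/y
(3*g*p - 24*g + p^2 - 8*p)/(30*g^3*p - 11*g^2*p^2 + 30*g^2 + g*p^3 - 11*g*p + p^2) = (3*g*p - 24*g + p^2 - 8*p)/(30*g^3*p - 11*g^2*p^2 + 30*g^2 + g*p^3 - 11*g*p + p^2)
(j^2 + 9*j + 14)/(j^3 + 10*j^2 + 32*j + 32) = (j + 7)/(j^2 + 8*j + 16)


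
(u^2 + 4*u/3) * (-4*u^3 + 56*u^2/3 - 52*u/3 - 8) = -4*u^5 + 40*u^4/3 + 68*u^3/9 - 280*u^2/9 - 32*u/3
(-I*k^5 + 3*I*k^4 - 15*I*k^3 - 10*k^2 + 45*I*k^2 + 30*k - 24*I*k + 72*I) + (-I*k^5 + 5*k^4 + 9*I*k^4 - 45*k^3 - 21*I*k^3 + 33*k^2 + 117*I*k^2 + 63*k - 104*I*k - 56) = -2*I*k^5 + 5*k^4 + 12*I*k^4 - 45*k^3 - 36*I*k^3 + 23*k^2 + 162*I*k^2 + 93*k - 128*I*k - 56 + 72*I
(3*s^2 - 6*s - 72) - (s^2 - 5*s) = 2*s^2 - s - 72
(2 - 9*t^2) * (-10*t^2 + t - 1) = 90*t^4 - 9*t^3 - 11*t^2 + 2*t - 2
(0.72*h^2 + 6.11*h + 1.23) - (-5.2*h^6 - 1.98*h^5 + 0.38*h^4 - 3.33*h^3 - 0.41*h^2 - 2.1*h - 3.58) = 5.2*h^6 + 1.98*h^5 - 0.38*h^4 + 3.33*h^3 + 1.13*h^2 + 8.21*h + 4.81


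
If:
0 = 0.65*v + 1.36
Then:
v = -2.09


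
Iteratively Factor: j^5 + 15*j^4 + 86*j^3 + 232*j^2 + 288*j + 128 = (j + 2)*(j^4 + 13*j^3 + 60*j^2 + 112*j + 64) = (j + 2)*(j + 4)*(j^3 + 9*j^2 + 24*j + 16) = (j + 2)*(j + 4)^2*(j^2 + 5*j + 4) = (j + 1)*(j + 2)*(j + 4)^2*(j + 4)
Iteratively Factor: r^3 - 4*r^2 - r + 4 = (r + 1)*(r^2 - 5*r + 4) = (r - 1)*(r + 1)*(r - 4)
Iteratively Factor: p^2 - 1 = (p + 1)*(p - 1)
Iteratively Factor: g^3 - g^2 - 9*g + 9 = (g - 1)*(g^2 - 9) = (g - 1)*(g + 3)*(g - 3)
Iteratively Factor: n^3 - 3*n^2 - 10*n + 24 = (n - 4)*(n^2 + n - 6) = (n - 4)*(n + 3)*(n - 2)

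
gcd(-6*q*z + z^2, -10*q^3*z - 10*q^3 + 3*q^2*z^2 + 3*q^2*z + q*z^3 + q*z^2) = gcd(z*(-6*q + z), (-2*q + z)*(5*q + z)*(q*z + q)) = 1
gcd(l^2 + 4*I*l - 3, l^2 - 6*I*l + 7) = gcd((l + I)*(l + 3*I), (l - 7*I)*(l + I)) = l + I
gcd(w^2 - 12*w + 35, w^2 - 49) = w - 7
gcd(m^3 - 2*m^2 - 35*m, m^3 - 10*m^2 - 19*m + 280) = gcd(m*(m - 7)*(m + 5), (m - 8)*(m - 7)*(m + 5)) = m^2 - 2*m - 35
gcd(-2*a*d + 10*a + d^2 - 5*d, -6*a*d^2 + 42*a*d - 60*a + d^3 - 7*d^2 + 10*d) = d - 5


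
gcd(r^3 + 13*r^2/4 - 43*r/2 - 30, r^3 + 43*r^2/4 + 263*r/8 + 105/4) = r^2 + 29*r/4 + 15/2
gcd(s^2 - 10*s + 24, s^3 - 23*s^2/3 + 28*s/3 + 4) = s - 6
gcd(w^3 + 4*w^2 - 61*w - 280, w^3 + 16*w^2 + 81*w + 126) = w + 7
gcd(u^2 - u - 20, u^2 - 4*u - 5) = u - 5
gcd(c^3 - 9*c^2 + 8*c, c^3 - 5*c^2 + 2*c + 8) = 1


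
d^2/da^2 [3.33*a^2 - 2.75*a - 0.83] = 6.66000000000000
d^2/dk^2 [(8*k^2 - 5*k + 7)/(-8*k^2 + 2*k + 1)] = 12*(32*k^3 - 256*k^2 + 76*k - 17)/(512*k^6 - 384*k^5 - 96*k^4 + 88*k^3 + 12*k^2 - 6*k - 1)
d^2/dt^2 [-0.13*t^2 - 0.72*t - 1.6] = -0.260000000000000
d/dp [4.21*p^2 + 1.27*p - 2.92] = 8.42*p + 1.27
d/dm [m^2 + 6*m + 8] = 2*m + 6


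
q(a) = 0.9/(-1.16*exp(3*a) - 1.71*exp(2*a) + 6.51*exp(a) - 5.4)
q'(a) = 0.9*(3.48*exp(3*a) + 3.42*exp(2*a) - 6.51*exp(a))/(-1.16*exp(3*a) - 1.71*exp(2*a) + 6.51*exp(a) - 5.4)^2 = (3.132*exp(2*a) + 3.078*exp(a) - 5.859)*exp(a)/(1.16*exp(3*a) + 1.71*exp(2*a) - 6.51*exp(a) + 5.4)^2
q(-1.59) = -0.22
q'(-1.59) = -0.06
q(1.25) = -0.02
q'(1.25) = 0.05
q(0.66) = -0.12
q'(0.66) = 0.40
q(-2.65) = -0.18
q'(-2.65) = -0.02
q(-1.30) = -0.24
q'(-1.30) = -0.09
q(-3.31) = -0.17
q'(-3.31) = -0.01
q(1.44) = -0.01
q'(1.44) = 0.03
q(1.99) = -0.00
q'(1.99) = 0.01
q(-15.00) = -0.17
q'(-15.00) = 0.00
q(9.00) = 0.00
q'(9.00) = 0.00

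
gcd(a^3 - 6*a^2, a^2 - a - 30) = a - 6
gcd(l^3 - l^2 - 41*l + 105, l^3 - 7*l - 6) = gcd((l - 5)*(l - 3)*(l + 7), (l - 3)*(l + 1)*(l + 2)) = l - 3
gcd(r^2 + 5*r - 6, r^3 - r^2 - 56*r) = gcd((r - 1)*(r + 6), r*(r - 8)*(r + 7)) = 1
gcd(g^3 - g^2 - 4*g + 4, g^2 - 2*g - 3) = 1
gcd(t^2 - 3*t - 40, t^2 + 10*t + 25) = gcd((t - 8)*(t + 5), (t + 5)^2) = t + 5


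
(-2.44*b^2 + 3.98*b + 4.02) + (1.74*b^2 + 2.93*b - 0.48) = -0.7*b^2 + 6.91*b + 3.54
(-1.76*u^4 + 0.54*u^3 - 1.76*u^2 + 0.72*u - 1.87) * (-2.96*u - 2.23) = 5.2096*u^5 + 2.3264*u^4 + 4.0054*u^3 + 1.7936*u^2 + 3.9296*u + 4.1701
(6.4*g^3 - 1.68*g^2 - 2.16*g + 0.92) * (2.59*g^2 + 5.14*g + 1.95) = 16.576*g^5 + 28.5448*g^4 - 1.7496*g^3 - 11.9956*g^2 + 0.5168*g + 1.794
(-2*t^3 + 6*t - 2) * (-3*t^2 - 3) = 6*t^5 - 12*t^3 + 6*t^2 - 18*t + 6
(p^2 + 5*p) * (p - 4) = p^3 + p^2 - 20*p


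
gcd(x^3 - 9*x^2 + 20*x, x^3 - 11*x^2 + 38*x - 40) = x^2 - 9*x + 20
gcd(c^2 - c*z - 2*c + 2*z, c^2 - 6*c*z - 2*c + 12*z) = c - 2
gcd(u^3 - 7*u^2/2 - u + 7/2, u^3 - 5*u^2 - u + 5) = u^2 - 1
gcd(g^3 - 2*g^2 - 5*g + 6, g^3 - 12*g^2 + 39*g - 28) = g - 1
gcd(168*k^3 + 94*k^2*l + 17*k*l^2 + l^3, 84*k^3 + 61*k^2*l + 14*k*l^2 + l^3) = 28*k^2 + 11*k*l + l^2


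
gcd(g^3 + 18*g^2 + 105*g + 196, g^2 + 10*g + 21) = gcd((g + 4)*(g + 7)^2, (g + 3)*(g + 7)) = g + 7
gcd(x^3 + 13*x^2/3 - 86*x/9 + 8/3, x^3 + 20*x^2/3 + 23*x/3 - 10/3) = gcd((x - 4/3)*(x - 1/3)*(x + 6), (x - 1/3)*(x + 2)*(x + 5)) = x - 1/3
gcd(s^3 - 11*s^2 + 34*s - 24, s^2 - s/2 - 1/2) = s - 1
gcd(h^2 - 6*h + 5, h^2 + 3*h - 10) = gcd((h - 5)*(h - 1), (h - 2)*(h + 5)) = 1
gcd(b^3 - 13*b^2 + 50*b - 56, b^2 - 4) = b - 2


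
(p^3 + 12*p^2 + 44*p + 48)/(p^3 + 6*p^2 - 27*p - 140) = (p^2 + 8*p + 12)/(p^2 + 2*p - 35)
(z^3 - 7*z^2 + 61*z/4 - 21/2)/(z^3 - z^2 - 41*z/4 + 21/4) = (2*z^2 - 7*z + 6)/(2*z^2 + 5*z - 3)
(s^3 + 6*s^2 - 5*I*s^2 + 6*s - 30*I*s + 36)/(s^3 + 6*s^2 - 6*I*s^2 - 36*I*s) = (s + I)/s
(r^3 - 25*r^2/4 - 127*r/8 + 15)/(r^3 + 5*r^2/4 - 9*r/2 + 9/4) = (r^2 - 11*r/2 - 20)/(r^2 + 2*r - 3)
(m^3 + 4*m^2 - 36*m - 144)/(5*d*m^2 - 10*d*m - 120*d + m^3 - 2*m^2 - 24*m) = (m + 6)/(5*d + m)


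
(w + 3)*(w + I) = w^2 + 3*w + I*w + 3*I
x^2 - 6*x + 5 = (x - 5)*(x - 1)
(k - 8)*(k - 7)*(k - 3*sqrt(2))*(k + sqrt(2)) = k^4 - 15*k^3 - 2*sqrt(2)*k^3 + 30*sqrt(2)*k^2 + 50*k^2 - 112*sqrt(2)*k + 90*k - 336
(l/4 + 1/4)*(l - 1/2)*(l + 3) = l^3/4 + 7*l^2/8 + l/4 - 3/8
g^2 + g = g*(g + 1)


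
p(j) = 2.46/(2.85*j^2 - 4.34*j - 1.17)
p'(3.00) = -0.24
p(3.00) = 0.21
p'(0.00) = 7.80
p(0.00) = -2.10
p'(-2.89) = 0.04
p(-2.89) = 0.07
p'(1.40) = -3.25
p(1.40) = -1.48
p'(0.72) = 0.07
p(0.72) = -0.87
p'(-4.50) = 0.01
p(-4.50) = 0.03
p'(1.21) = -1.24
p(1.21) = -1.09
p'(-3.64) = 0.02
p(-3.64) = 0.05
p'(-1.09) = 0.54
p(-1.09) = 0.35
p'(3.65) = -0.09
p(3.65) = 0.12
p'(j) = 2.46*(4.34 - 5.7*j)/(2.85*j^2 - 4.34*j - 1.17)^2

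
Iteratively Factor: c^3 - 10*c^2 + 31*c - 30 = (c - 5)*(c^2 - 5*c + 6) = (c - 5)*(c - 3)*(c - 2)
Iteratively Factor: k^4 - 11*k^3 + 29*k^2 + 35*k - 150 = (k - 5)*(k^3 - 6*k^2 - k + 30) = (k - 5)^2*(k^2 - k - 6) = (k - 5)^2*(k + 2)*(k - 3)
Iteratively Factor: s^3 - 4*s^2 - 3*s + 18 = (s + 2)*(s^2 - 6*s + 9) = (s - 3)*(s + 2)*(s - 3)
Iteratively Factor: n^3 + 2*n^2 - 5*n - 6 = (n + 3)*(n^2 - n - 2) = (n + 1)*(n + 3)*(n - 2)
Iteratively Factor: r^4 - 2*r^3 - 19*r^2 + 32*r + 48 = (r - 3)*(r^3 + r^2 - 16*r - 16) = (r - 3)*(r + 1)*(r^2 - 16) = (r - 3)*(r + 1)*(r + 4)*(r - 4)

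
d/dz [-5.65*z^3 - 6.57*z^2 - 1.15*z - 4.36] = -16.95*z^2 - 13.14*z - 1.15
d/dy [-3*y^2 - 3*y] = -6*y - 3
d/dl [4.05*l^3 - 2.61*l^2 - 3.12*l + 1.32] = 12.15*l^2 - 5.22*l - 3.12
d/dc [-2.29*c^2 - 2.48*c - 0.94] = -4.58*c - 2.48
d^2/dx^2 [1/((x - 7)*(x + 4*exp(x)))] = 2*(-2*(x - 7)^2*(x + 4*exp(x))*exp(x) + (x - 7)^2*(4*exp(x) + 1)^2 + (x - 7)*(x + 4*exp(x))*(4*exp(x) + 1) + (x + 4*exp(x))^2)/((x - 7)^3*(x + 4*exp(x))^3)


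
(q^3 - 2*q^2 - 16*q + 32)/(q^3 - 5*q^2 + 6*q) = (q^2 - 16)/(q*(q - 3))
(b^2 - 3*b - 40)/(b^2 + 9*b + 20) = (b - 8)/(b + 4)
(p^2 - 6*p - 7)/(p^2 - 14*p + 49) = (p + 1)/(p - 7)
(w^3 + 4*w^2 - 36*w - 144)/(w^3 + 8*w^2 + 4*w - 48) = (w - 6)/(w - 2)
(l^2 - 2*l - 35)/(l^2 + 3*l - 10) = (l - 7)/(l - 2)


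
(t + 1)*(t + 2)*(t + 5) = t^3 + 8*t^2 + 17*t + 10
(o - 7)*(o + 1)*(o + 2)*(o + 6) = o^4 + 2*o^3 - 43*o^2 - 128*o - 84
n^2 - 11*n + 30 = (n - 6)*(n - 5)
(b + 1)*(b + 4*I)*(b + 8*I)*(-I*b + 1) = -I*b^4 + 13*b^3 - I*b^3 + 13*b^2 + 44*I*b^2 - 32*b + 44*I*b - 32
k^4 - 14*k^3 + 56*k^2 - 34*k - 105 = (k - 7)*(k - 5)*(k - 3)*(k + 1)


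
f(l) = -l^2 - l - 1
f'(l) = -2*l - 1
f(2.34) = -8.82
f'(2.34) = -5.68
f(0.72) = -2.24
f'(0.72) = -2.44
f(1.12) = -3.37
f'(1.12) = -3.24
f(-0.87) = -0.89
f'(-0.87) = 0.74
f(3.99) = -20.91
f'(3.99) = -8.98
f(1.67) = -5.46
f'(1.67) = -4.34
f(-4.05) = -13.35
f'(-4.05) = 7.10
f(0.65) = -2.07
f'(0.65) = -2.30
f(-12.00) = -133.00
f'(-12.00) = 23.00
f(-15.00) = -211.00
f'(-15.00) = 29.00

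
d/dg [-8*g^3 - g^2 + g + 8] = -24*g^2 - 2*g + 1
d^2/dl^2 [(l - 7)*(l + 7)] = 2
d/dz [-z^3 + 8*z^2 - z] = -3*z^2 + 16*z - 1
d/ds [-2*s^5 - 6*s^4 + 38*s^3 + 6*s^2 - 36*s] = -10*s^4 - 24*s^3 + 114*s^2 + 12*s - 36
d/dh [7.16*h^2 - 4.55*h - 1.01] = 14.32*h - 4.55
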